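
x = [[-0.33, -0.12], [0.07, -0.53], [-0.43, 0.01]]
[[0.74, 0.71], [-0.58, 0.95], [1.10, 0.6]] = x @ [[-2.53,-1.43], [0.76,-1.99]]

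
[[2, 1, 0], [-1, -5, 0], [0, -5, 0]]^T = [[2, -1, 0], [1, -5, -5], [0, 0, 0]]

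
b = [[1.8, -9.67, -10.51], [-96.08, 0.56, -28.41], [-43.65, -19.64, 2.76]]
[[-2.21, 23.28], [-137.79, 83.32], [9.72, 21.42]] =b @ [[0.79,-0.35], [-1.95,-0.56], [2.14,-1.76]]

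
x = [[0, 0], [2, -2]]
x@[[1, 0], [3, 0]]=[[0, 0], [-4, 0]]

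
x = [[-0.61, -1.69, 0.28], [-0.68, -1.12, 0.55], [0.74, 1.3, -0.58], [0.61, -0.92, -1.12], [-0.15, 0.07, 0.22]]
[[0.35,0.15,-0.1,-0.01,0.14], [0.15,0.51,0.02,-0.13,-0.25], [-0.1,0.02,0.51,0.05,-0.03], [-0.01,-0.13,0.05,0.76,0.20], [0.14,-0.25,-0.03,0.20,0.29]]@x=[[-0.42, -0.87, 0.28], [-0.47, -0.70, 0.40], [0.46, 0.76, -0.38], [0.57, -0.46, -0.91], [0.14, -0.16, -0.24]]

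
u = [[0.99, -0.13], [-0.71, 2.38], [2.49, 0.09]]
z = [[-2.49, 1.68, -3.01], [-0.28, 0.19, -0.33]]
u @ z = [[-2.43, 1.64, -2.94], [1.1, -0.74, 1.35], [-6.23, 4.2, -7.52]]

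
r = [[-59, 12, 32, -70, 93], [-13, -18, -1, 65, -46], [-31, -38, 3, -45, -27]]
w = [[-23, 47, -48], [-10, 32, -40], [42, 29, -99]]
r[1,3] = 65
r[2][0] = -31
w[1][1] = 32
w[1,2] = -40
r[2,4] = -27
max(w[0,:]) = 47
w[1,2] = -40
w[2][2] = -99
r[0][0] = -59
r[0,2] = 32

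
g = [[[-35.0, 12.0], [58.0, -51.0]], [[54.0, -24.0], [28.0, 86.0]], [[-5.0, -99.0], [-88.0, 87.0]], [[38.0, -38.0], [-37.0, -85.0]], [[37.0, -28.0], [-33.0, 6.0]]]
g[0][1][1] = -51.0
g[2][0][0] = -5.0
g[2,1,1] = 87.0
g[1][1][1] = 86.0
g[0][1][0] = 58.0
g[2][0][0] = -5.0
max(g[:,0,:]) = 54.0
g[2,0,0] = -5.0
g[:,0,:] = [[-35.0, 12.0], [54.0, -24.0], [-5.0, -99.0], [38.0, -38.0], [37.0, -28.0]]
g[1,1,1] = 86.0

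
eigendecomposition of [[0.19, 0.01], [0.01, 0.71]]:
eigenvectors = [[-1.0, -0.02], [0.02, -1.0]]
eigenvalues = [0.19, 0.71]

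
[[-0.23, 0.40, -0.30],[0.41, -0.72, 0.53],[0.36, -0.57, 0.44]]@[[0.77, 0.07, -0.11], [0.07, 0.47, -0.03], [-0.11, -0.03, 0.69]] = [[-0.12, 0.18, -0.19], [0.21, -0.33, 0.34], [0.19, -0.26, 0.28]]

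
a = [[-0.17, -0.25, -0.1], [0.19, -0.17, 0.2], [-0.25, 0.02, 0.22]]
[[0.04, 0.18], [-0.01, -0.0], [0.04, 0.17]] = a@[[-0.13,-0.56],[-0.07,-0.40],[0.03,0.19]]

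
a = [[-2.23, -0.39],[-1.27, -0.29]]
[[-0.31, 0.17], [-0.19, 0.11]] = a @[[0.11, -0.06], [0.16, -0.1]]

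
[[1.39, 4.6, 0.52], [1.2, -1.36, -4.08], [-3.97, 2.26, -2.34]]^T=[[1.39, 1.20, -3.97], [4.60, -1.36, 2.26], [0.52, -4.08, -2.34]]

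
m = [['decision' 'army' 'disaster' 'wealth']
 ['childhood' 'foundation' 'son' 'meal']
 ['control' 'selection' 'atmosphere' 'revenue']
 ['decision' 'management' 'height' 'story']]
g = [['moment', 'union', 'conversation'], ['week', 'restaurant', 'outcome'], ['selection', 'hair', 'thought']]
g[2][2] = 'thought'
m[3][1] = 'management'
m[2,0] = 'control'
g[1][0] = 'week'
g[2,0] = 'selection'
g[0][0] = 'moment'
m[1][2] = 'son'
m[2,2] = 'atmosphere'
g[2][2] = 'thought'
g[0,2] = 'conversation'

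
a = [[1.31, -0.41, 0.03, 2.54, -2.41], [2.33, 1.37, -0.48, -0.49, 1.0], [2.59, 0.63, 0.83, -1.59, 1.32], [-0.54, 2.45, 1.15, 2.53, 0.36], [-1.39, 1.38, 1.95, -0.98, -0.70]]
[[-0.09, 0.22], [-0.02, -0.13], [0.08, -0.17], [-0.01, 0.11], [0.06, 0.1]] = a@ [[0.00, -0.02],[-0.02, 0.01],[0.05, 0.02],[-0.01, 0.03],[0.03, -0.07]]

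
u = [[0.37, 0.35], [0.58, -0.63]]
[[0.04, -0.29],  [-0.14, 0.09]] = u @ [[-0.05,  -0.35],[0.18,  -0.47]]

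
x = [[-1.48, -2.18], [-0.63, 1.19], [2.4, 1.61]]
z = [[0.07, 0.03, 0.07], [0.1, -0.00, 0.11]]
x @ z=[[-0.32,-0.04,-0.34], [0.07,-0.02,0.09], [0.33,0.07,0.35]]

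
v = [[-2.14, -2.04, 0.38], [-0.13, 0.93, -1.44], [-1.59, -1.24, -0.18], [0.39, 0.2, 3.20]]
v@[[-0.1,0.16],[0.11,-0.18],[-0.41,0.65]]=[[-0.17,0.27], [0.71,-1.12], [0.1,-0.15], [-1.33,2.11]]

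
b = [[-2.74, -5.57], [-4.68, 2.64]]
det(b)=-33.301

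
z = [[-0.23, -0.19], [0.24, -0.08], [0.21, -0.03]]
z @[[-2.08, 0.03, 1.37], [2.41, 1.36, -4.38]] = [[0.02, -0.27, 0.52], [-0.69, -0.10, 0.68], [-0.51, -0.03, 0.42]]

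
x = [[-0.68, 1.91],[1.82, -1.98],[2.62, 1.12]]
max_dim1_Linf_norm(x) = 2.62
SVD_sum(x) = [[-1.35, 0.86], [2.19, -1.4], [1.35, -0.86]] + [[0.67,1.05],[-0.37,-0.58],[1.27,1.98]]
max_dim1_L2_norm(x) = 2.85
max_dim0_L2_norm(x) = 3.26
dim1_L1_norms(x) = [2.59, 3.8, 3.74]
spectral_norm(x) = 3.45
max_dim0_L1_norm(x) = 5.12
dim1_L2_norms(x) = [2.03, 2.69, 2.85]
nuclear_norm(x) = 6.20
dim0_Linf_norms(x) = [2.62, 1.98]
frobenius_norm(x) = 4.41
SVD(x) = [[-0.46, 0.45], [0.75, -0.25], [0.46, 0.86]] @ diag([3.4494175968252776, 2.7502033093413525]) @ [[0.84, -0.54], [0.54, 0.84]]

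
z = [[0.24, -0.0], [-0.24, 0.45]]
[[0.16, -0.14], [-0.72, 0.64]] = z@[[0.65,-0.58],[-1.26,1.11]]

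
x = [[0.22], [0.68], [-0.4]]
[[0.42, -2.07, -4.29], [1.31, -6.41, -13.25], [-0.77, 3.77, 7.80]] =x@[[1.92, -9.42, -19.49]]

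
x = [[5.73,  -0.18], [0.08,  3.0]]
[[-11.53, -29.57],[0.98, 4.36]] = x@[[-2.0, -5.11], [0.38, 1.59]]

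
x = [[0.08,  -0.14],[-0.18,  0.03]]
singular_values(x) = [0.22, 0.1]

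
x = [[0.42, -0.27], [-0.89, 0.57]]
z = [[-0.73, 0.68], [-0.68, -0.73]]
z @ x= [[-0.91,0.58], [0.36,-0.23]]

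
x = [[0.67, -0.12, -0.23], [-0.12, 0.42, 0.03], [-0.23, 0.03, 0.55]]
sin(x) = [[0.6, -0.10, -0.19],[-0.1, 0.40, 0.02],[-0.19, 0.02, 0.51]]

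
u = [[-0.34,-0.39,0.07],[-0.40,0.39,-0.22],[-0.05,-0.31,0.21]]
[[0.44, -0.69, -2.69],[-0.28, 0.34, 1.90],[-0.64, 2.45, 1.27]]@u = [[0.26,0.39,-0.38],  [-0.14,-0.35,0.3],  [-0.83,0.81,-0.32]]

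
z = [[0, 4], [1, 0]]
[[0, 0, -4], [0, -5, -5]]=z @ [[0, -5, -5], [0, 0, -1]]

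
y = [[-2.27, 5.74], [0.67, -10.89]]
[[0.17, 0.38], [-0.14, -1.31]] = y @ [[-0.05, 0.16], [0.01, 0.13]]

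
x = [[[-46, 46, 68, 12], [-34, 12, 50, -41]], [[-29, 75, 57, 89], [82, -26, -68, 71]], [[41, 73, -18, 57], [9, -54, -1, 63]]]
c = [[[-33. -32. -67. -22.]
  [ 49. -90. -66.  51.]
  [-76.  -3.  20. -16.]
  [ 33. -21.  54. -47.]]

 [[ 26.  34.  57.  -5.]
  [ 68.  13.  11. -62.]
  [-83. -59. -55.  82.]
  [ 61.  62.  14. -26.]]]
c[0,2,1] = -3.0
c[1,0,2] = 57.0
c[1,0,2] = 57.0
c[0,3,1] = -21.0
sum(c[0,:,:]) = -266.0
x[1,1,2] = -68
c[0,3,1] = -21.0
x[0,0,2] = 68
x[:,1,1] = [12, -26, -54]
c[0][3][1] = -21.0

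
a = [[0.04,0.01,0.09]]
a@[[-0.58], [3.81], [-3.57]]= [[-0.31]]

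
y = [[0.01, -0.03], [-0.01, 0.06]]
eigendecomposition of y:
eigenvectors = [[-0.98, 0.48],[-0.18, -0.88]]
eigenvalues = [0.0, 0.07]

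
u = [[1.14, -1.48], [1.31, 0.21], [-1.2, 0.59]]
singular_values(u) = [2.42, 1.1]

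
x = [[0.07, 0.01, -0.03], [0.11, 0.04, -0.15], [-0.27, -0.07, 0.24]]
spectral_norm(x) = 0.42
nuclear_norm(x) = 0.46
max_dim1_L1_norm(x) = 0.58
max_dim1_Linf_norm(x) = 0.27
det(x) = -0.00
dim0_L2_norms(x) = [0.3, 0.08, 0.28]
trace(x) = 0.35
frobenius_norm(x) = 0.42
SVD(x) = [[-0.17, 0.60, 0.78], [-0.45, -0.75, 0.48], [0.88, -0.27, 0.4]] @ diag([0.41897074344848634, 0.04430421104464288, 0.0008080952508696707]) @ [[-0.71, -0.19, 0.68],[0.7, -0.12, 0.70],[0.05, -0.97, -0.22]]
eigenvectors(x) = [[-0.12, -0.43, -0.03], [-0.51, 0.86, 0.97], [0.85, -0.26, 0.24]]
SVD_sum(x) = [[0.05, 0.01, -0.05],  [0.13, 0.04, -0.13],  [-0.26, -0.07, 0.25]] + [[0.02, -0.0, 0.02], [-0.02, 0.0, -0.02], [-0.01, 0.0, -0.01]] + [[0.00,-0.00,-0.0], [0.0,-0.00,-0.0], [0.0,-0.00,-0.00]]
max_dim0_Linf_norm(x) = 0.27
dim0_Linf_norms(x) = [0.27, 0.07, 0.24]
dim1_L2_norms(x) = [0.08, 0.19, 0.37]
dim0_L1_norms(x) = [0.45, 0.12, 0.42]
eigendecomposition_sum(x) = [[0.04, 0.01, -0.03], [0.17, 0.04, -0.14], [-0.29, -0.07, 0.24]] + [[0.03, -0.0, 0.00],  [-0.06, 0.0, -0.01],  [0.02, -0.0, 0.00]] + [[0.00, 0.0, 0.0], [-0.0, -0.0, -0.0], [-0.00, -0.0, -0.00]]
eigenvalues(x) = [0.32, 0.03, -0.0]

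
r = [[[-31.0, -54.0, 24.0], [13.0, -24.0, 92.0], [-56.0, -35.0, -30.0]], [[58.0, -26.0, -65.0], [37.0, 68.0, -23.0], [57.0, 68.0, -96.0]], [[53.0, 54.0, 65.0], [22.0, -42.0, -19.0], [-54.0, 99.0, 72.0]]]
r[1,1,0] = 37.0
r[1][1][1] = 68.0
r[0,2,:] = [-56.0, -35.0, -30.0]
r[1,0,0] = 58.0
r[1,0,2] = -65.0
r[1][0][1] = -26.0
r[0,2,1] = -35.0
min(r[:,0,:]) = -65.0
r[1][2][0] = 57.0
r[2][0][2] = 65.0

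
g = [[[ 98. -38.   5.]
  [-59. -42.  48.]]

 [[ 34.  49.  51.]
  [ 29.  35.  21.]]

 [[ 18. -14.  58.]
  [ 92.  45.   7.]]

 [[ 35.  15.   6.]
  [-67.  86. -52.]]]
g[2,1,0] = 92.0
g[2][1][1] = 45.0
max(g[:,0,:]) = 98.0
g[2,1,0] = 92.0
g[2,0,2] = 58.0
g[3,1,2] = -52.0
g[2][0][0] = 18.0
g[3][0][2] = 6.0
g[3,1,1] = 86.0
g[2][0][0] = 18.0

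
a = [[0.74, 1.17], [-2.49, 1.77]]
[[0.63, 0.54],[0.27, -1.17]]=a@[[0.19,0.55], [0.42,0.11]]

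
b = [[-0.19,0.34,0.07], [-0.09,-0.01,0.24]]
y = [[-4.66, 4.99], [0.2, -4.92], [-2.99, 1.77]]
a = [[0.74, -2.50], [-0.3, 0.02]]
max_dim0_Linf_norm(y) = 4.99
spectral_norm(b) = 0.41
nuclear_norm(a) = 2.89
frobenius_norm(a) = 2.62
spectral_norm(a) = 2.61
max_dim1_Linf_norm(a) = 2.5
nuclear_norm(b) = 0.65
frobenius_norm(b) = 0.47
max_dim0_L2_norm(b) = 0.34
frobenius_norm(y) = 9.11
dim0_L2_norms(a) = [0.8, 2.5]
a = b @ y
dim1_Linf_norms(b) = [0.34, 0.24]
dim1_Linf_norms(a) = [2.5, 0.3]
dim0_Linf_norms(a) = [0.74, 2.5]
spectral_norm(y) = 8.54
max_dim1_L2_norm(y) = 6.83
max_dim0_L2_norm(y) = 7.23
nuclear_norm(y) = 11.71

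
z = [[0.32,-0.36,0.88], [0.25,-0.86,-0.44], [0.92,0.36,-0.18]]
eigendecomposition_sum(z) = [[(0.64+0j), (-0.03+0j), (0.48+0j)], [-0.03-0.00j, 0.00+0.00j, (-0.02-0j)], [(0.49+0j), (-0.02+0j), 0.37+0.00j]] + [[(-0.16+0.09j), (-0.17-0.25j), 0.20-0.14j], [(0.14+0.27j), (-0.43+0.25j), (-0.21-0.34j)], [0.22-0.11j, (0.19+0.35j), -0.27+0.16j]] + [[-0.16-0.09j, (-0.17+0.25j), 0.20+0.14j], [(0.14-0.27j), (-0.43-0.25j), (-0.21+0.34j)], [0.22+0.11j, 0.19-0.35j, (-0.27-0.16j)]]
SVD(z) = [[-0.66, 0.70, 0.29], [-0.07, 0.32, -0.94], [-0.75, -0.64, -0.16]] @ diag([1.0069586477836863, 1.0008185806392143, 0.9974449610384318]) @ [[-0.91,0.03,-0.41], [-0.28,-0.76,0.58], [-0.30,0.65,0.70]]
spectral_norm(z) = 1.01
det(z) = 1.01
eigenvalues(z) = [(1.01+0j), (-0.86+0.5j), (-0.86-0.5j)]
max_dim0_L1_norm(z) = 1.58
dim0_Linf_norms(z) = [0.92, 0.86, 0.88]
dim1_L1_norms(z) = [1.56, 1.55, 1.46]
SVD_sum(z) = [[0.60, -0.02, 0.27],[0.06, -0.00, 0.03],[0.69, -0.02, 0.31]] + [[-0.2, -0.53, 0.41], [-0.09, -0.25, 0.19], [0.18, 0.49, -0.37]] + [[-0.09,0.19,0.20],[0.28,-0.61,-0.66],[0.05,-0.11,-0.11]]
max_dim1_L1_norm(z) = 1.56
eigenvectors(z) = [[0.80+0.00j, 0.02+0.43j, 0.02-0.43j], [-0.04+0.00j, (0.71+0j), (0.71-0j)], [(0.61+0j), (0.02-0.56j), 0.02+0.56j]]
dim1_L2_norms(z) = [1.0, 1.0, 1.0]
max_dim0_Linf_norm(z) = 0.92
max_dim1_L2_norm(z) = 1.0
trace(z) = -0.72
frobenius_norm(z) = 1.74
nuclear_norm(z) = 3.01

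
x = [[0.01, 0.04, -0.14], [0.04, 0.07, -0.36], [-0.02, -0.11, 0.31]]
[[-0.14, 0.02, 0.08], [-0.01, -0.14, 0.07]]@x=[[-0.00, -0.01, 0.04], [-0.01, -0.02, 0.07]]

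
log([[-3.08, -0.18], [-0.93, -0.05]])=[[(1.03+3.09j),(0.38+0.18j)], [(1.95+0.93j),-5.34+0.05j]]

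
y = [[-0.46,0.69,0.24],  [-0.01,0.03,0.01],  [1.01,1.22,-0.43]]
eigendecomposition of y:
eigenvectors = [[0.43, 0.42, 0.43],[0.01, -0.06, 0.05],[-0.9, 0.91, 0.9]]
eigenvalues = [-0.94, -0.05, 0.12]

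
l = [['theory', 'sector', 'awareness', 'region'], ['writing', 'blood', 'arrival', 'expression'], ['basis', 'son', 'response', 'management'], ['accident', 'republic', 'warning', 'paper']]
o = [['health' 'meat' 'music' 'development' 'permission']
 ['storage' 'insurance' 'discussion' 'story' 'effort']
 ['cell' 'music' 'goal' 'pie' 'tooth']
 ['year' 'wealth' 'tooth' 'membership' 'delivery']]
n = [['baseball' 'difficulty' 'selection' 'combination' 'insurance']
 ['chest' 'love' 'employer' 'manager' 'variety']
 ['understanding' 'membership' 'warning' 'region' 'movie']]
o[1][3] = 'story'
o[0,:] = ['health', 'meat', 'music', 'development', 'permission']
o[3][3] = 'membership'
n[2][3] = 'region'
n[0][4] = 'insurance'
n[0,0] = 'baseball'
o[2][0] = 'cell'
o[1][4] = 'effort'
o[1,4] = 'effort'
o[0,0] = 'health'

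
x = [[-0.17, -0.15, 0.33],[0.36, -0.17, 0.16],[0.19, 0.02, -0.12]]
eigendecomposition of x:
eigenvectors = [[(0.16+0j), (0.31-0.09j), (0.31+0.09j)], [(0.87+0j), -0.85+0.00j, (-0.85-0j)], [0.47+0.00j, -0.42+0.04j, (-0.42-0.04j)]]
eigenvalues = [(-0.02+0j), (-0.22+0.03j), (-0.22-0.03j)]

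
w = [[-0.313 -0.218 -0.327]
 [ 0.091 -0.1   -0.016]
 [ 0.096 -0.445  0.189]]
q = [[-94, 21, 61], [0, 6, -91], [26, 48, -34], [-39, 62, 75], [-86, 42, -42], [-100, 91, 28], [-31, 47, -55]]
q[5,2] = 28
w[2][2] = 0.189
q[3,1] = 62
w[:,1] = [-0.218, -0.1, -0.445]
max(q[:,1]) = 91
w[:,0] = [-0.313, 0.091, 0.096]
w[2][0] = 0.096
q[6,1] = 47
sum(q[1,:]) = -85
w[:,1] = [-0.218, -0.1, -0.445]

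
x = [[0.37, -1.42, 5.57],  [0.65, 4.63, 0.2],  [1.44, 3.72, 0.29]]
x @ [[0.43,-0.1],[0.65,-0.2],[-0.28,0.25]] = [[-2.32,1.64], [3.23,-0.94], [2.96,-0.82]]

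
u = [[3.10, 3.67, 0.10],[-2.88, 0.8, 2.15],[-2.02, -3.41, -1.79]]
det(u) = -15.426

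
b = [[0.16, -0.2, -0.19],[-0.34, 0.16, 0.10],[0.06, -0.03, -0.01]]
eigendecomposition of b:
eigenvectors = [[-0.58,0.56,-0.12], [0.80,0.82,-0.73], [-0.15,-0.12,0.67]]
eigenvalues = [0.39, -0.09, 0.01]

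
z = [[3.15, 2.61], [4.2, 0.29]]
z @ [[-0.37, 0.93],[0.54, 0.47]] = [[0.24, 4.16], [-1.40, 4.04]]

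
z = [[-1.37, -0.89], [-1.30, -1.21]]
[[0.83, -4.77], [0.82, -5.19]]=z @ [[-0.55,  2.30], [-0.09,  1.82]]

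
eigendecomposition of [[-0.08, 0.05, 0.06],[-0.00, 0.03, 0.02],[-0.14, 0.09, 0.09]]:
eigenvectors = [[(0.49+0j), -0.38+0.27j, (-0.38-0.27j)], [0.51+0.00j, 0.30+0.19j, 0.30-0.19j], [0.70+0.00j, -0.81+0.00j, -0.81-0.00j]]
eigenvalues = [(0.06+0j), (-0.01+0.02j), (-0.01-0.02j)]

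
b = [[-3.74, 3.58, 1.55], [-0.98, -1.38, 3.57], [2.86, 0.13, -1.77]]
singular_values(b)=[6.24, 3.98, 1.16]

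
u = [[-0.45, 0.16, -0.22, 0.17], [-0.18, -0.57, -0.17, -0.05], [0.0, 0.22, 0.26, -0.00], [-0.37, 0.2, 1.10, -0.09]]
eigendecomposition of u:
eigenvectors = [[-0.68+0.00j,-0.68-0.00j,(0.22+0j),-0.14+0.00j],  [(0.21-0.55j),(0.21+0.55j),-0.21+0.00j,0.17+0.00j],  [-0.11+0.13j,(-0.11-0.13j),0.16+0.00j,(-0.25+0j)],  [-0.29-0.28j,-0.29+0.28j,(0.94+0j),(-0.94+0j)]]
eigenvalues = [(-0.46+0.24j), (-0.46-0.24j), (-0.04+0j), (0.11+0j)]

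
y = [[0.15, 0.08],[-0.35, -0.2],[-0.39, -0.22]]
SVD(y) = [[-0.27, -0.90], [0.64, -0.44], [0.72, 0.05]] @ diag([0.6260023746759653, 0.0045855097919833745]) @ [[-0.87, -0.49], [-0.49, 0.87]]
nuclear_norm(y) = 0.63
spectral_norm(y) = 0.63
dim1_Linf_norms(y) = [0.15, 0.35, 0.39]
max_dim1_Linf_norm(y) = 0.39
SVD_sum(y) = [[0.15, 0.08], [-0.35, -0.2], [-0.39, -0.22]] + [[0.0,-0.0], [0.0,-0.0], [-0.0,0.0]]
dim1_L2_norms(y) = [0.17, 0.4, 0.45]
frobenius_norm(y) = 0.63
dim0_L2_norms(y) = [0.55, 0.31]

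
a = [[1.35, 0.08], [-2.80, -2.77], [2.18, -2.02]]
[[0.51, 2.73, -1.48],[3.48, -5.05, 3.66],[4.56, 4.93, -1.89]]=a @ [[0.48,2.04,-1.08],[-1.74,-0.24,-0.23]]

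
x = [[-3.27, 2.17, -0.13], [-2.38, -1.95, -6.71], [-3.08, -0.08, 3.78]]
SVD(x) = [[-0.00, 0.70, -0.71], [-0.91, 0.29, 0.30], [0.42, 0.65, 0.64]] @ diag([7.918502147329067, 5.088092451908785, 2.2582158762115214]) @ [[0.11, 0.22, 0.97], [-0.98, 0.18, 0.07], [-0.16, -0.96, 0.23]]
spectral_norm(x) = 7.92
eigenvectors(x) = [[(0.19+0j), 0.04-0.54j, 0.04+0.54j], [(0.66+0j), 0.81+0.00j, (0.81-0j)], [(-0.72+0j), (0.12-0.19j), 0.12+0.19j]]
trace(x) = -1.44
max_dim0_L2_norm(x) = 7.7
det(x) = 90.98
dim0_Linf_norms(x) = [3.27, 2.17, 6.71]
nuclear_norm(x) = 15.26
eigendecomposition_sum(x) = [[(0.36-0j), (0.13-0j), -1.03-0.00j], [(1.24-0j), (0.45-0j), -3.54-0.00j], [(-1.35+0j), -0.49+0.00j, 3.87+0.00j]] + [[(-1.82+1.08j), 1.02+0.89j, 0.45+1.11j], [(-1.81-2.55j), (-1.2+1.61j), -1.58+0.80j], [(-0.86+0.05j), 0.20+0.52j, -0.04+0.49j]] + [[(-1.82-1.08j), (1.02-0.89j), 0.45-1.11j],[-1.81+2.55j, (-1.2-1.61j), -1.58-0.80j],[(-0.86-0.05j), (0.2-0.52j), -0.04-0.49j]]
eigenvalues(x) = [(4.68+0j), (-3.06+3.18j), (-3.06-3.18j)]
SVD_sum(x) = [[-0.0, -0.0, -0.02],[-0.81, -1.58, -6.98],[0.37, 0.72, 3.2]] + [[-3.52, 0.64, 0.26], [-1.47, 0.27, 0.11], [-3.22, 0.58, 0.24]] + [[0.25,1.54,-0.38],  [-0.1,-0.64,0.16],  [-0.23,-1.39,0.34]]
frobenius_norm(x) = 9.68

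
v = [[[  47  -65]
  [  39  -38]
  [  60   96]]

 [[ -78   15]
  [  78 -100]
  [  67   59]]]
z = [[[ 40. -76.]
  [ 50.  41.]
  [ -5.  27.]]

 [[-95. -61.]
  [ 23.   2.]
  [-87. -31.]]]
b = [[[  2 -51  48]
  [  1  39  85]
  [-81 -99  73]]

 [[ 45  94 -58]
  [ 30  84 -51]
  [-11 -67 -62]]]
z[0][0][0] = 40.0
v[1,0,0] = -78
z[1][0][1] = -61.0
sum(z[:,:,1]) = -98.0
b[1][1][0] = 30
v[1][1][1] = -100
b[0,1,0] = 1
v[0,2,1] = 96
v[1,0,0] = -78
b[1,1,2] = -51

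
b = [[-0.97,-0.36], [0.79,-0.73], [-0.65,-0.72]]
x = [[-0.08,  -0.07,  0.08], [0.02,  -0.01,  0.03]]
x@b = [[-0.03, 0.02], [-0.05, -0.02]]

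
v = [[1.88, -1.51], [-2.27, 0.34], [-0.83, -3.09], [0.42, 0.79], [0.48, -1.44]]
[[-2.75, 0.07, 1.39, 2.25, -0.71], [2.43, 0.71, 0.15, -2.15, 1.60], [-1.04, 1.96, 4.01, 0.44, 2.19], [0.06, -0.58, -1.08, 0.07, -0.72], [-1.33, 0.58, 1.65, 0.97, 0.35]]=v@[[-0.98, -0.39, -0.25, 0.89, -0.78], [0.6, -0.53, -1.23, -0.38, -0.5]]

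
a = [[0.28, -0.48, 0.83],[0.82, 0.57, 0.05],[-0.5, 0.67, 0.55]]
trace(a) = 1.40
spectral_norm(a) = 1.00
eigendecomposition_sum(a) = [[(0.09+0.44j), (-0.35-0.04j), (0.31-0.17j)], [0.30-0.17j, (0.05+0.26j), (-0.2-0.19j)], [(-0.35-0.03j), (0.11-0.25j), (0.06+0.27j)]] + [[(0.09-0.44j), (-0.35+0.04j), (0.31+0.17j)],[(0.3+0.17j), (0.05-0.26j), (-0.2+0.19j)],[-0.35+0.03j, 0.11+0.25j, (0.06-0.27j)]] + [[0.10-0.00j, 0.21+0.00j, (0.21+0j)], [(0.21-0j), (0.46+0j), (0.45+0j)], [(0.21-0j), (0.45+0j), 0.44+0.00j]]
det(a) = 1.00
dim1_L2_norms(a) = [1.0, 1.0, 1.0]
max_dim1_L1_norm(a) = 1.72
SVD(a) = [[-0.6,0.17,0.78], [0.19,-0.92,0.35], [0.78,0.36,0.52]] @ diag([1.0025762615291345, 1.0002491704747347, 0.9966154909406485]) @ [[-0.40, 0.92, -0.06], [-0.88, -0.37, 0.29], [0.25, 0.17, 0.95]]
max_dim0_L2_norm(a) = 1.0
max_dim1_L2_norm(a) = 1.0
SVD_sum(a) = [[0.24, -0.55, 0.03], [-0.08, 0.18, -0.01], [-0.31, 0.71, -0.04]] + [[-0.15,  -0.06,  0.05],[0.81,  0.34,  -0.27],[-0.31,  -0.13,  0.10]] + [[0.19, 0.13, 0.75], [0.08, 0.06, 0.33], [0.13, 0.09, 0.49]]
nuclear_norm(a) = 3.00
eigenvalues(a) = [(0.2+0.98j), (0.2-0.98j), (1+0j)]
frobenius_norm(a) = 1.73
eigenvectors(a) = [[(0.67+0j), (0.67-0j), 0.31+0.00j], [-0.16-0.49j, (-0.16+0.49j), 0.68+0.00j], [(-0.16+0.51j), (-0.16-0.51j), (0.66+0j)]]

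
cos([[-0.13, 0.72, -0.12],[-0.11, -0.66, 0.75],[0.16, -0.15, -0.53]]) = [[1.03,0.28,-0.29], [-0.10,0.87,0.43], [0.05,-0.14,0.91]]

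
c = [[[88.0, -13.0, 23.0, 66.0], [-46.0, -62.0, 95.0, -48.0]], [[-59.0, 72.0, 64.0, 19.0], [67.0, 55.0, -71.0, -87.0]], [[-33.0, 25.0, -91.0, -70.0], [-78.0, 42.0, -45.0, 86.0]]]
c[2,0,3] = -70.0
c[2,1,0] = -78.0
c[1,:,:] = [[-59.0, 72.0, 64.0, 19.0], [67.0, 55.0, -71.0, -87.0]]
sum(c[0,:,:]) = 103.0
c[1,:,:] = [[-59.0, 72.0, 64.0, 19.0], [67.0, 55.0, -71.0, -87.0]]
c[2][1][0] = -78.0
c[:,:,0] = [[88.0, -46.0], [-59.0, 67.0], [-33.0, -78.0]]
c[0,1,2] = 95.0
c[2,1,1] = 42.0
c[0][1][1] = -62.0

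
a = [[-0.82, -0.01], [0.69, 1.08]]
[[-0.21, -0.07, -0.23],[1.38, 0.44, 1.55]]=a @ [[0.24, 0.08, 0.27], [1.12, 0.36, 1.26]]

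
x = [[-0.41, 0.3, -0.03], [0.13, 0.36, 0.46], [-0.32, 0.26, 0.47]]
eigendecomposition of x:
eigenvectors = [[0.88, -0.41, 0.20], [-0.32, -0.84, 0.8], [0.36, 0.36, 0.57]]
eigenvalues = [-0.53, 0.23, 0.72]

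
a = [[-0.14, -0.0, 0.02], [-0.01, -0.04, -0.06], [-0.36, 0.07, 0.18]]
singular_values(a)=[0.43, 0.08, 0.0]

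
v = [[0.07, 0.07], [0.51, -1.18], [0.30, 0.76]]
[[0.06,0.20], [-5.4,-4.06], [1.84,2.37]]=v @ [[-2.6,  -0.39], [3.45,  3.27]]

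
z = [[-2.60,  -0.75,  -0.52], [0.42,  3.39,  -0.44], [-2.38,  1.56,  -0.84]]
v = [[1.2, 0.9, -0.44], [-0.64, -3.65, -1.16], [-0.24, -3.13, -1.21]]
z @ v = [[-2.52,2.03,2.64], [-1.56,-10.62,-3.58], [-3.65,-5.21,0.25]]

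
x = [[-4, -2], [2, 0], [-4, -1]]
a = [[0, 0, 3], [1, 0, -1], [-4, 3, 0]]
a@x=[[-12, -3], [0, -1], [22, 8]]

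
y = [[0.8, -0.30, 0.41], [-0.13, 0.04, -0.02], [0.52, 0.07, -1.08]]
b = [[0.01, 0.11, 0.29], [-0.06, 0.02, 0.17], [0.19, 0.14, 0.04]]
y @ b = [[0.1, 0.14, 0.2], [-0.01, -0.02, -0.03], [-0.2, -0.09, 0.12]]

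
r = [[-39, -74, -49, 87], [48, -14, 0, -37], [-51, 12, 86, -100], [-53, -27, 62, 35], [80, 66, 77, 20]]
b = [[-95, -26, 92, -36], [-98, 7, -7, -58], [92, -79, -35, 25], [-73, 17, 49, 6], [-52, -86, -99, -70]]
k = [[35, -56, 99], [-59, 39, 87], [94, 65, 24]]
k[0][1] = -56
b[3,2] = 49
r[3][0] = -53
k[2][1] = 65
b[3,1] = 17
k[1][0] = -59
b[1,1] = 7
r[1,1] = -14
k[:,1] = [-56, 39, 65]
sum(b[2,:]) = 3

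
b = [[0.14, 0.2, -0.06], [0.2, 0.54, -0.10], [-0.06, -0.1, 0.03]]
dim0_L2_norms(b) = [0.25, 0.58, 0.12]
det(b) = 0.00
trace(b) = 0.71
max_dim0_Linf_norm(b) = 0.54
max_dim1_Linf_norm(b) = 0.54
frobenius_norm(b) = 0.65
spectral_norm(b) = 0.64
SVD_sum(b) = [[0.09, 0.22, -0.05],[0.22, 0.53, -0.11],[-0.05, -0.11, 0.02]] + [[0.05, -0.02, -0.02], [-0.02, 0.01, 0.01], [-0.02, 0.01, 0.01]] + [[0.00, 0.0, 0.00], [0.00, 0.0, 0.0], [0.00, 0.00, 0.00]]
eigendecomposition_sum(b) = [[0.09, 0.22, -0.05],[0.22, 0.53, -0.11],[-0.05, -0.11, 0.02]] + [[0.05, -0.02, -0.02], [-0.02, 0.01, 0.01], [-0.02, 0.01, 0.01]] + [[0.0, 0.00, 0.0],  [0.00, 0.0, 0.00],  [0.00, 0.0, 0.00]]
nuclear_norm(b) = 0.71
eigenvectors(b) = [[0.38, 0.86, 0.34], [0.91, -0.42, 0.05], [-0.18, -0.29, 0.94]]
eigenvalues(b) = [0.64, 0.06, 0.0]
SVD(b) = [[-0.38, 0.86, 0.34], [-0.91, -0.42, 0.05], [0.18, -0.29, 0.94]] @ diag([0.6445123374300616, 0.06240466342098268, 0.0030829991489558697]) @ [[-0.38,-0.91,0.18], [0.86,-0.42,-0.29], [0.34,0.05,0.94]]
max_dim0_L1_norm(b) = 0.84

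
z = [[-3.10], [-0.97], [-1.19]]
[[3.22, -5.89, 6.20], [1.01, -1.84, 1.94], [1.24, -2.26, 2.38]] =z @ [[-1.04, 1.9, -2.0]]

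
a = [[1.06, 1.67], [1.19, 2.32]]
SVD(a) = [[-0.6, -0.8], [-0.80, 0.6]] @ diag([3.2695823505425756, 0.1443303607023968]) @ [[-0.49,-0.87], [-0.87,0.49]]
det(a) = 0.47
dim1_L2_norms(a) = [1.98, 2.61]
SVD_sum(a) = [[0.96,1.73],[1.27,2.28]] + [[0.1, -0.06], [-0.08, 0.04]]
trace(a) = 3.38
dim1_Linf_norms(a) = [1.67, 2.32]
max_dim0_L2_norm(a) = 2.86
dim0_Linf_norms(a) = [1.19, 2.32]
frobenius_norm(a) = 3.27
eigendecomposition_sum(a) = [[0.10, -0.08], [-0.06, 0.04]] + [[0.96, 1.75], [1.25, 2.28]]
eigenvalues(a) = [0.15, 3.23]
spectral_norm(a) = 3.27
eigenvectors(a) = [[-0.88, -0.61], [0.48, -0.79]]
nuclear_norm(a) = 3.41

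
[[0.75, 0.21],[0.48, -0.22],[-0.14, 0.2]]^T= [[0.75,  0.48,  -0.14], [0.21,  -0.22,  0.20]]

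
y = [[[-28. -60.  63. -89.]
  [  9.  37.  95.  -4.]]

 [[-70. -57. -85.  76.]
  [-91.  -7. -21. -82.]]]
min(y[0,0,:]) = -89.0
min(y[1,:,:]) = -91.0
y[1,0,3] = 76.0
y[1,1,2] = -21.0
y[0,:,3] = [-89.0, -4.0]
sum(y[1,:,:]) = -337.0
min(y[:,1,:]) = -91.0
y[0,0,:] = [-28.0, -60.0, 63.0, -89.0]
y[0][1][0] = 9.0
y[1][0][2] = -85.0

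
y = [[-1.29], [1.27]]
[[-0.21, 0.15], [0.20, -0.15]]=y @ [[0.16,  -0.12]]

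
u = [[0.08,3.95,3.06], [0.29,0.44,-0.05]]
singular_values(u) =[5.01, 0.42]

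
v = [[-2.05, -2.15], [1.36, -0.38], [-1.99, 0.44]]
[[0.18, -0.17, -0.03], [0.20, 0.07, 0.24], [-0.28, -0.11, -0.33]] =v @ [[0.10, 0.06, 0.14], [-0.18, 0.02, -0.12]]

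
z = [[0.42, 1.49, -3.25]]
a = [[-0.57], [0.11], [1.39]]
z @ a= [[-4.59]]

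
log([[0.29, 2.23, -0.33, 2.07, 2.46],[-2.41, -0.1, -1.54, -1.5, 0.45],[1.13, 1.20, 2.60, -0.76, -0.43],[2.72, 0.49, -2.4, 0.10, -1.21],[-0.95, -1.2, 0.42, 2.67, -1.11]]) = [[1.20,1.56,0.34,0.38,1.51], [-0.68,0.16,-1.33,-1.08,-0.19], [0.33,0.31,1.24,0.13,-0.45], [0.60,-0.38,-0.77,0.74,-1.7], [-1.37,0.56,1.08,1.94,1.92]]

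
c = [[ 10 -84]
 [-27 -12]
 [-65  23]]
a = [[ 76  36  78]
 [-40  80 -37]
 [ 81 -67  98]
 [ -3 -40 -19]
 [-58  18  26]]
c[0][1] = -84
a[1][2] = -37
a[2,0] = 81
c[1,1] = -12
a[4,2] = 26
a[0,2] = 78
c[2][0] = -65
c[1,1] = -12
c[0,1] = -84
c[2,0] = -65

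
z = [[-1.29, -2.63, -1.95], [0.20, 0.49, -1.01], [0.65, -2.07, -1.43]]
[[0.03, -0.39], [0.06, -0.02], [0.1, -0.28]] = z@[[0.05, 0.01], [0.00, 0.09], [-0.05, 0.07]]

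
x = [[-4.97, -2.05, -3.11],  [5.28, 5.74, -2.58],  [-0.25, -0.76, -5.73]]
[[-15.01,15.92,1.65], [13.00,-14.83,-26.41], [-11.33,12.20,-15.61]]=x @ [[1.18, -1.13, -1.45], [1.93, -2.34, -1.90], [1.67, -1.77, 3.04]]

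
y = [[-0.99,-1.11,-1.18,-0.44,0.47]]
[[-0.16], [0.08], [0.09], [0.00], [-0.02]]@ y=[[0.16,0.18,0.19,0.07,-0.08], [-0.08,-0.09,-0.09,-0.04,0.04], [-0.09,-0.10,-0.11,-0.04,0.04], [0.00,0.0,0.00,0.0,0.0], [0.02,0.02,0.02,0.01,-0.01]]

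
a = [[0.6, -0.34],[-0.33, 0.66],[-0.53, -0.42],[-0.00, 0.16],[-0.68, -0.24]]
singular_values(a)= [1.1, 0.9]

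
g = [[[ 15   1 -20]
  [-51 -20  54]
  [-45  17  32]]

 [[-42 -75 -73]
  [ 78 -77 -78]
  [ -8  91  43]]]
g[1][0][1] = -75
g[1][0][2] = -73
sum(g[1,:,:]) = -141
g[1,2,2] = 43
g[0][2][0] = -45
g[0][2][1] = 17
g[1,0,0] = -42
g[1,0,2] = -73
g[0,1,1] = -20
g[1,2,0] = -8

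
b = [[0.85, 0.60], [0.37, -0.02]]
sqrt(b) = [[0.86+0.08j, (0.48-0.22j)],[(0.3-0.14j), (0.17+0.4j)]]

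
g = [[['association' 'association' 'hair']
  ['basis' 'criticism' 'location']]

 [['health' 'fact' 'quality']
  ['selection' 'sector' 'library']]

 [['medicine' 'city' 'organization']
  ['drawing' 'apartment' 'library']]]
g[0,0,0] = 'association'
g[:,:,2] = [['hair', 'location'], ['quality', 'library'], ['organization', 'library']]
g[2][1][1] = 'apartment'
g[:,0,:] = [['association', 'association', 'hair'], ['health', 'fact', 'quality'], ['medicine', 'city', 'organization']]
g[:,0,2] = ['hair', 'quality', 'organization']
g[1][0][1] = 'fact'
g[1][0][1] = 'fact'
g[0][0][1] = 'association'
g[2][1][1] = 'apartment'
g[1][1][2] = 'library'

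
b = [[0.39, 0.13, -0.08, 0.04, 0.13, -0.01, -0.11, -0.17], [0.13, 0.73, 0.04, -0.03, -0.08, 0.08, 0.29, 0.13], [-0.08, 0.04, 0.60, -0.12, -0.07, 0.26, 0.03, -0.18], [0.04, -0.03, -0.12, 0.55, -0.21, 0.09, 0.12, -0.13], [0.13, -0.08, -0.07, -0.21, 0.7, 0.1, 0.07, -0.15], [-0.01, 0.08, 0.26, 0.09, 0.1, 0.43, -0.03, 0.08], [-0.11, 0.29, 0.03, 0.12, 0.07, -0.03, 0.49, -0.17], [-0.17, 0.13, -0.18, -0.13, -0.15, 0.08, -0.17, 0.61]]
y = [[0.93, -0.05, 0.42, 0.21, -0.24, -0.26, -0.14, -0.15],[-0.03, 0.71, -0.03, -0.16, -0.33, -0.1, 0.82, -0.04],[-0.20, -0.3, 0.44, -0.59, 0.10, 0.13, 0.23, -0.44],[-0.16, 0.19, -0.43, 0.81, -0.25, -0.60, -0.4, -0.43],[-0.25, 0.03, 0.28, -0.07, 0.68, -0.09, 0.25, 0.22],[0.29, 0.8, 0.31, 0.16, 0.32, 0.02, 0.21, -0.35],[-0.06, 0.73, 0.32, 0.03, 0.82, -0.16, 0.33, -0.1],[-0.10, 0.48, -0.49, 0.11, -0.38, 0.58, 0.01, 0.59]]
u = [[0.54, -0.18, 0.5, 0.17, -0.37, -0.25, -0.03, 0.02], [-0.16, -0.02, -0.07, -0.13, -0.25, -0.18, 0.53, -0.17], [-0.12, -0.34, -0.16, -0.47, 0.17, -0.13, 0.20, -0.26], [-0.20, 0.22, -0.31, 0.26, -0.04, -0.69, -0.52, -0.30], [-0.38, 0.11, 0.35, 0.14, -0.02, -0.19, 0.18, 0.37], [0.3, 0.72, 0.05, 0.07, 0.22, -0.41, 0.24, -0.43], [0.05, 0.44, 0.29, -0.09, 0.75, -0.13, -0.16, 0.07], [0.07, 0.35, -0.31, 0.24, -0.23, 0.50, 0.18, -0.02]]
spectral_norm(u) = 1.32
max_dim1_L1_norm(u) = 2.54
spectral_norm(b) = 0.96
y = u + b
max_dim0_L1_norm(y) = 3.29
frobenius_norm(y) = 3.13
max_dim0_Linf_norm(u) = 0.75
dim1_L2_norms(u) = [0.9, 0.67, 0.73, 1.04, 0.71, 1.04, 0.95, 0.79]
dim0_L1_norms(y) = [2.02, 3.29, 2.72, 2.14, 3.12, 1.94, 2.39, 2.32]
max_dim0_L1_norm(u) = 2.48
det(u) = -0.00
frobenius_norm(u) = 2.44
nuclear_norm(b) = 4.51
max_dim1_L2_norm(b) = 0.82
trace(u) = 0.01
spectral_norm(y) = 1.76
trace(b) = 4.50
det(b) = -0.00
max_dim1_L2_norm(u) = 1.04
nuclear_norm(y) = 7.44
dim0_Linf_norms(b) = [0.39, 0.73, 0.6, 0.55, 0.7, 0.43, 0.49, 0.61]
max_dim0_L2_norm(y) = 1.43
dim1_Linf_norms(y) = [0.93, 0.82, 0.59, 0.81, 0.68, 0.8, 0.82, 0.59]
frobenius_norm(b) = 1.89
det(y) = -0.01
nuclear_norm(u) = 5.90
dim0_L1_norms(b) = [1.06, 1.51, 1.38, 1.29, 1.51, 1.08, 1.31, 1.62]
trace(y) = 4.51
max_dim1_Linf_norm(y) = 0.93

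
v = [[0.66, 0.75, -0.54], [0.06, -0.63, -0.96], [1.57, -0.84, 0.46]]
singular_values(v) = [1.85, 1.17, 1.1]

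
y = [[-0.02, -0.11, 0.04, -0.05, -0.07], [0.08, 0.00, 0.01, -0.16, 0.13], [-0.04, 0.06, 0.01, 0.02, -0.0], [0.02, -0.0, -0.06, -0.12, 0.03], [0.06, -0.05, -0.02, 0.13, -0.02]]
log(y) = [[-3.91-2.67j, (-3.94+0.31j), -4.30-8.22j, (2.81-2.8j), -3.87-5.31j], [-0.06-1.66j, -3.94-0.10j, (-2.81-5.07j), (1.35+0.23j), (-0.49-4.08j)], [-2.00+0.02j, (0.06+0.19j), -6.36+0.03j, -1.58-1.31j, (-1.82+0.56j)], [1.30+0.71j, 0.39-0.61j, 2.40+2.26j, -1.80+4.32j, (1.51+0j)], [2.59+2.42j, (1.85-0.32j), (5.01+7.46j), (-1.12+2.82j), 0.86+4.70j]]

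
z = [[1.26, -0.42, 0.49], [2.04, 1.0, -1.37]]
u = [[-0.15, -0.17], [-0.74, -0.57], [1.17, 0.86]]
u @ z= [[-0.54, -0.11, 0.16], [-2.1, -0.26, 0.42], [3.23, 0.37, -0.60]]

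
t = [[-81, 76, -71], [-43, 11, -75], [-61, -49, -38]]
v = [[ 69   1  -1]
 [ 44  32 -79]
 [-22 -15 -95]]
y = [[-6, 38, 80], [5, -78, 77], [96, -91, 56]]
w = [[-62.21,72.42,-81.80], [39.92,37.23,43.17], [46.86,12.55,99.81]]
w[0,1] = 72.42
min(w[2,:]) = 12.55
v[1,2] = -79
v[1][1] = 32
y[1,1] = -78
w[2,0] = 46.86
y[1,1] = -78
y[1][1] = -78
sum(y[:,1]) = -131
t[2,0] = -61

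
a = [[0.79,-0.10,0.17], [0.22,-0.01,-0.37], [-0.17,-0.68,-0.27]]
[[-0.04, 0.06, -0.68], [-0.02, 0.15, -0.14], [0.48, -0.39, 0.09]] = a @ [[-0.13, 0.22, -0.82], [-0.67, 0.64, 0.11], [0.00, -0.29, -0.1]]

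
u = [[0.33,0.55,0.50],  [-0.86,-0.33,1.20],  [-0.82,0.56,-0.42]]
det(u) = -1.292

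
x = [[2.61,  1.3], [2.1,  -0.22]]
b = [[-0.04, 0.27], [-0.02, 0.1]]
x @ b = [[-0.13, 0.83], [-0.08, 0.55]]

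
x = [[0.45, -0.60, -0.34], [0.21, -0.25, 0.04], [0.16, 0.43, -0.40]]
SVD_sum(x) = [[0.42, -0.66, -0.2], [0.16, -0.25, -0.08], [-0.09, 0.14, 0.04]] + [[0.06, 0.07, -0.11], [-0.03, -0.03, 0.06], [0.23, 0.29, -0.45]] + [[-0.03, -0.01, -0.02], [0.08, 0.03, 0.06], [0.02, 0.01, 0.01]]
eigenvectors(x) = [[(0.83+0j), 0.83-0.00j, (0.16+0j)], [(0.27-0.24j), 0.27+0.24j, (-0.28+0j)], [(0.26-0.34j), 0.26+0.34j, (0.95+0j)]]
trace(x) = -0.20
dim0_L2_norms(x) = [0.52, 0.78, 0.53]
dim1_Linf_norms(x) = [0.6, 0.25, 0.43]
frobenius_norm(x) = 1.08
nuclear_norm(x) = 1.60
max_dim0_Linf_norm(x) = 0.6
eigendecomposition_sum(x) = [[(0.23+0.08j), -0.34+0.19j, -0.14+0.04j],[0.10-0.04j, (-0.05+0.16j), (-0.03+0.06j)],[0.10-0.07j, (-0.03+0.2j), -0.03+0.07j]] + [[(0.23-0.08j), (-0.34-0.19j), (-0.14-0.04j)], [(0.1+0.04j), -0.05-0.16j, (-0.03-0.06j)], [(0.1+0.07j), (-0.03-0.2j), -0.03-0.07j]] + [[-0.01-0.00j, 0.08+0.00j, -0.06-0.00j], [0.01+0.00j, -0.14-0.00j, (0.1+0j)], [(-0.05-0j), 0.48+0.00j, (-0.35-0j)]]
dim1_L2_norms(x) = [0.82, 0.33, 0.61]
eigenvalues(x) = [(0.15+0.32j), (0.15-0.32j), (-0.5+0j)]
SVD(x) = [[-0.92, -0.24, 0.31],[-0.34, 0.12, -0.93],[0.19, -0.96, -0.19]] @ diag([0.8802598152223988, 0.6072898331179511, 0.11463732505689163]) @ [[-0.52, 0.82, 0.25], [-0.39, -0.49, 0.78], [-0.76, -0.30, -0.58]]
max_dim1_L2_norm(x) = 0.82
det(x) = -0.06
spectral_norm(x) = 0.88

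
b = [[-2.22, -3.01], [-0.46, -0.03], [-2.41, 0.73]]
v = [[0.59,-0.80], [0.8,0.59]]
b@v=[[-3.72, 0.0], [-0.3, 0.35], [-0.84, 2.36]]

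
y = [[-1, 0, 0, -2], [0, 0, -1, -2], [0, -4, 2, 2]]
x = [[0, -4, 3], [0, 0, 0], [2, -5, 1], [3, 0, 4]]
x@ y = [[0, -12, 10, 14], [0, 0, 0, 0], [-2, -4, 7, 8], [-3, -16, 8, 2]]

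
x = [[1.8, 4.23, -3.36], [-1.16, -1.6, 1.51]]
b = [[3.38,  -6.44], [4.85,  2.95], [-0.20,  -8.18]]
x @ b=[[27.27, 28.37],  [-11.98, -9.60]]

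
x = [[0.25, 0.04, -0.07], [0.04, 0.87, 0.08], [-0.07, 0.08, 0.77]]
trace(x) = 1.89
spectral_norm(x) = 0.91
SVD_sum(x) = [[0.00,0.0,0.00], [0.00,0.70,0.39], [0.0,0.39,0.21]] + [[0.02, 0.06, -0.1],[0.06, 0.17, -0.30],[-0.1, -0.3, 0.55]] + [[0.23, -0.02, 0.03], [-0.02, 0.0, -0.0], [0.03, -0.0, 0.0]]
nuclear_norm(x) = 1.89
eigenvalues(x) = [0.24, 0.74, 0.91]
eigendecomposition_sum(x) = [[0.23, -0.02, 0.03], [-0.02, 0.00, -0.00], [0.03, -0.0, 0.0]] + [[0.02,0.06,-0.1], [0.06,0.17,-0.30], [-0.1,-0.30,0.55]] + [[0.00, 0.0, 0.0], [0.00, 0.7, 0.39], [0.0, 0.39, 0.21]]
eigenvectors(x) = [[-0.99,0.16,0.0], [0.08,0.48,0.87], [-0.14,-0.86,0.48]]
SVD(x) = [[0.0,0.16,-0.99], [0.87,0.48,0.08], [0.48,-0.86,-0.14]] @ diag([0.9143415679511527, 0.7389515060572083, 0.23670692599163906]) @ [[0.00, 0.87, 0.48], [0.16, 0.48, -0.86], [-0.99, 0.08, -0.14]]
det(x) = 0.16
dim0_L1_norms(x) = [0.36, 0.99, 0.92]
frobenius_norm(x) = 1.20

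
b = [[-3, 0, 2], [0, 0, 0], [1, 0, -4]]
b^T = [[-3, 0, 1], [0, 0, 0], [2, 0, -4]]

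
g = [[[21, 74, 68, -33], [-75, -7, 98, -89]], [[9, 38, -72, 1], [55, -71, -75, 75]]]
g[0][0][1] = 74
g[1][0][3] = 1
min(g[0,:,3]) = -89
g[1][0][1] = 38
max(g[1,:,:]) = 75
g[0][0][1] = 74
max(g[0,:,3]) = -33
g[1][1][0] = 55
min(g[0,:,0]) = -75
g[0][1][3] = -89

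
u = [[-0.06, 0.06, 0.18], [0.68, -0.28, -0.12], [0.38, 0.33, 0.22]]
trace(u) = -0.12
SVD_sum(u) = [[-0.08, 0.01, 0.0], [0.71, -0.12, -0.04], [0.3, -0.05, -0.02]] + [[0.02, 0.11, 0.08], [-0.03, -0.14, -0.1], [0.08, 0.37, 0.26]] + [[-0.01, -0.07, 0.10], [-0.0, -0.01, 0.02], [0.00, 0.02, -0.02]]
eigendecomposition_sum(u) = [[(0.15+0j), (0.06+0j), (0.1+0j)],  [(0.08+0j), (0.03+0j), 0.05+0.00j],  [0.40+0.00j, (0.15+0j), 0.25+0.00j]] + [[-0.11+0.04j, 0.00-0.04j, 0.04-0.01j], [(0.3+0.38j), -0.16+0.05j, -0.09-0.16j], [-0.01-0.28j, (0.09+0.03j), -0.02+0.10j]] + [[-0.11-0.04j, 0.00+0.04j, (0.04+0.01j)], [0.30-0.38j, (-0.16-0.05j), -0.09+0.16j], [-0.01+0.28j, (0.09-0.03j), (-0.02-0.1j)]]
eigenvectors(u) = [[(0.36+0j),  0.07-0.19j,  0.07+0.19j], [0.19+0.00j,  (-0.85+0j),  (-0.85-0j)], [(0.92+0j),  0.40+0.29j,  (0.4-0.29j)]]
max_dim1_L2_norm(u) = 0.75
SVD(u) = [[-0.1, 0.28, 0.96], [0.92, -0.35, 0.20], [0.39, 0.9, -0.22]] @ diag([0.7891817164674454, 0.5086232202610393, 0.12245259574540433]) @ [[0.98, -0.17, -0.05], [0.17, 0.81, 0.57], [-0.05, -0.57, 0.82]]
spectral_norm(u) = 0.79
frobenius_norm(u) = 0.95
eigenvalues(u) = [(0.43+0j), (-0.28+0.19j), (-0.28-0.19j)]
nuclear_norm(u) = 1.42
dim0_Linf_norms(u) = [0.68, 0.33, 0.22]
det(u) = 0.05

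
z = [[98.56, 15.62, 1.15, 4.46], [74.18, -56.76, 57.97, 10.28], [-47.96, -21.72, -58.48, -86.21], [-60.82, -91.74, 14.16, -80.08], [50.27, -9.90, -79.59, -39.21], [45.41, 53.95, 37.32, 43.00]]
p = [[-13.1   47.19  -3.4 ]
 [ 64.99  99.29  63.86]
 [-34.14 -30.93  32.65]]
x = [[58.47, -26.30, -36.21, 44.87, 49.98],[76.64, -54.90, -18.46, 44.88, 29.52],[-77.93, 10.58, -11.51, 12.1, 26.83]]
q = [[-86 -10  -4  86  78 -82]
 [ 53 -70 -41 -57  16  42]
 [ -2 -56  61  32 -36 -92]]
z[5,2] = 37.32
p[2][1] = -30.93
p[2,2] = 32.65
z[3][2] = 14.16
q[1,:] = [53, -70, -41, -57, 16, 42]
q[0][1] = -10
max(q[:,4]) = 78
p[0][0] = -13.1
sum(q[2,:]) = -93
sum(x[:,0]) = 57.18000000000001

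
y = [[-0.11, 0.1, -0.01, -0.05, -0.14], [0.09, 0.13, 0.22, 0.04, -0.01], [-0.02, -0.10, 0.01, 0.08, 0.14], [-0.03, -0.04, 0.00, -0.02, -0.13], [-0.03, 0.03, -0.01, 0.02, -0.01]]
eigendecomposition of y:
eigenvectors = [[0.90+0.00j, (-0.22+0.19j), (-0.22-0.19j), -0.26-0.08j, -0.26+0.08j], [(-0.14+0j), (-0.75+0j), (-0.75-0j), -0.28+0.17j, (-0.28-0.17j)], [(-0.23+0j), 0.18-0.48j, 0.18+0.48j, 0.38-0.14j, (0.38+0.14j)], [0.29+0.00j, (0.13-0.25j), (0.13+0.25j), (-0.73+0j), -0.73-0.00j], [(0.15+0j), -0.08+0.05j, (-0.08-0.05j), 0.18+0.30j, (0.18-0.3j)]]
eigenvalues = [(-0.16+0j), (0.1+0.13j), (0.1-0.13j), (-0.01+0.06j), (-0.01-0.06j)]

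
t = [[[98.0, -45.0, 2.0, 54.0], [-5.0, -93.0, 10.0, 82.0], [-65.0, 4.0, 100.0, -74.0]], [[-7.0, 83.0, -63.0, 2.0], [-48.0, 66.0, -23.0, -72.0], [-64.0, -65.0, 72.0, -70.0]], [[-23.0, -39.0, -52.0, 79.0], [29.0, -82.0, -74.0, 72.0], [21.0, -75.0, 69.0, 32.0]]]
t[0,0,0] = 98.0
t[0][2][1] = 4.0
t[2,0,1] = -39.0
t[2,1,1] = -82.0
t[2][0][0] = -23.0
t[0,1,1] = -93.0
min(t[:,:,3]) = -74.0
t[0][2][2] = 100.0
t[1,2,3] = -70.0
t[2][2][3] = 32.0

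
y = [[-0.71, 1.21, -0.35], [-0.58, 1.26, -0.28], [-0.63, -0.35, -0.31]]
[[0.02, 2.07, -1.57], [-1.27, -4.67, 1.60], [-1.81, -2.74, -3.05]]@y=[[-0.23, 3.18, -0.10],[2.6, -7.98, 1.26],[4.8, -4.58, 2.35]]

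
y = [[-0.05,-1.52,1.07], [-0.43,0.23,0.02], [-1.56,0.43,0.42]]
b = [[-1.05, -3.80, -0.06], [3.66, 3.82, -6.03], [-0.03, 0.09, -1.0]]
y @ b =[[-5.54, -5.52, 8.10], [1.29, 2.51, -1.38], [3.20, 7.61, -2.92]]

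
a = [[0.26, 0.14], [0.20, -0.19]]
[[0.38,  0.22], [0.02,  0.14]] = a @ [[0.96, 0.8], [0.93, 0.09]]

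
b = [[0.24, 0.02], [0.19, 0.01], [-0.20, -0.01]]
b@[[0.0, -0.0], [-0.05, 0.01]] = [[-0.00, 0.0], [-0.0, 0.0], [0.0, -0.0]]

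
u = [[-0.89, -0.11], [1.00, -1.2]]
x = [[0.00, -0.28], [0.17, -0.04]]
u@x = [[-0.02, 0.25], [-0.20, -0.23]]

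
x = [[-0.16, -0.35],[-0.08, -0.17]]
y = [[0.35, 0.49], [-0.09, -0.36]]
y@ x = [[-0.10, -0.21], [0.04, 0.09]]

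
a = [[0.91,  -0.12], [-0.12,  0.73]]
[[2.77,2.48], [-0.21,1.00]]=a@[[3.07, 2.97],  [0.22, 1.86]]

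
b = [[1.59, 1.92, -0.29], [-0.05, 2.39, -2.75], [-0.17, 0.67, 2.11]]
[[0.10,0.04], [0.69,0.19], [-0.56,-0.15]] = b @ [[0.03, 0.01], [-0.01, -0.0], [-0.26, -0.07]]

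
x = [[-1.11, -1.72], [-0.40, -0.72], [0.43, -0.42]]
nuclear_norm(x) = 2.80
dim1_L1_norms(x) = [2.83, 1.12, 0.85]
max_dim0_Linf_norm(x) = 1.72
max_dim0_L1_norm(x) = 2.86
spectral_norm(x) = 2.21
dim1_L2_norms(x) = [2.05, 0.82, 0.6]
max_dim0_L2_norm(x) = 1.91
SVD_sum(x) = [[-1.07, -1.75], [-0.43, -0.70], [-0.07, -0.11]] + [[-0.04,0.03], [0.03,-0.02], [0.5,-0.31]]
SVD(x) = [[-0.93, 0.09], [-0.37, -0.06], [-0.06, -0.99]] @ diag([2.209798842749695, 0.5890577854354438]) @ [[0.52, 0.85], [-0.85, 0.52]]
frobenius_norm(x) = 2.29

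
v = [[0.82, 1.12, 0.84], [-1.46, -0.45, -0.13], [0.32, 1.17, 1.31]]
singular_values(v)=[2.57, 1.24, 0.13]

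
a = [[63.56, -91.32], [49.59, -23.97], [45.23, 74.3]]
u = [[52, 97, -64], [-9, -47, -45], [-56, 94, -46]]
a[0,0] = 63.56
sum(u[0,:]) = 85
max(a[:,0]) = 63.56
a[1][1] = -23.97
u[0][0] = 52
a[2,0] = 45.23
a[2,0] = 45.23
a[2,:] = [45.23, 74.3]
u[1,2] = -45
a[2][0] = 45.23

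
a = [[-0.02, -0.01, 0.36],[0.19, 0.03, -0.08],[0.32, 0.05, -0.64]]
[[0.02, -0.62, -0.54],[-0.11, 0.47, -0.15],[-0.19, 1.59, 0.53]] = a @ [[-0.46, 1.62, -1.76],[-0.81, 1.03, 2.04],[0.01, -1.59, -1.55]]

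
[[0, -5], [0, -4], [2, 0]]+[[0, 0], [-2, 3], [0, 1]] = [[0, -5], [-2, -1], [2, 1]]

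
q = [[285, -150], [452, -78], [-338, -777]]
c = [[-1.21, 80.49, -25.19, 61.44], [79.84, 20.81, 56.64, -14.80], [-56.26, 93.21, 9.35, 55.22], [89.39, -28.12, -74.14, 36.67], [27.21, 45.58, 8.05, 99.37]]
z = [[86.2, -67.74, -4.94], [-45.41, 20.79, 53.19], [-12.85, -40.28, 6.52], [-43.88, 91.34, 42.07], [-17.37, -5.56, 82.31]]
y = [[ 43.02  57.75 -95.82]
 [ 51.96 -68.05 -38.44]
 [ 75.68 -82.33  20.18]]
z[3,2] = 42.07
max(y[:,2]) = 20.18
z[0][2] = -4.94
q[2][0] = -338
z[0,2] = -4.94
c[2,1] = 93.21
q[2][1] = -777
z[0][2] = -4.94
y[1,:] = [51.96, -68.05, -38.44]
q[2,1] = -777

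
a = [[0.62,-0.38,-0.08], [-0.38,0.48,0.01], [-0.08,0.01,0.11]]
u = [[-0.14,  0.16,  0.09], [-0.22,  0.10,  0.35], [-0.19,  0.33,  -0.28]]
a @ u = [[0.01, 0.03, -0.05], [-0.05, -0.01, 0.13], [-0.01, 0.02, -0.03]]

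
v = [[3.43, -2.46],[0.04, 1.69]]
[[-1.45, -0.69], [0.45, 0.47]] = v @ [[-0.23, -0.00],[0.27, 0.28]]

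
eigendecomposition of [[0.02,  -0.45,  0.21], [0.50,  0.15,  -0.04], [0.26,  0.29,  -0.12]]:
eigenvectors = [[(0.13-0.53j),  (0.13+0.53j),  (-0.05+0j)], [(-0.68+0j),  -0.68-0.00j,  (0.42+0j)], [-0.43+0.25j,  -0.43-0.25j,  0.91+0.00j]]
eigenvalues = [(0.03+0.4j), (0.03-0.4j), (-0+0j)]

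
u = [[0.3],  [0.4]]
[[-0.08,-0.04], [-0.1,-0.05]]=u @ [[-0.25, -0.12]]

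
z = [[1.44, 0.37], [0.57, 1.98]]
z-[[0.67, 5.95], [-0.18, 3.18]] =[[0.77, -5.58], [0.75, -1.2]]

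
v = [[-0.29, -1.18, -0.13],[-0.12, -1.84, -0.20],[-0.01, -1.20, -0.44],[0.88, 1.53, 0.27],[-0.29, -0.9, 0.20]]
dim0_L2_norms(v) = [0.98, 3.06, 0.6]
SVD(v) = [[-0.38, -0.02, 0.07], [-0.58, 0.45, 0.29], [-0.38, 0.5, -0.49], [0.54, 0.7, 0.39], [-0.29, -0.22, 0.72]] @ diag([3.174354363165989, 0.6641981747109668, 0.41438528178455614]) @ [[0.23, 0.96, 0.13], [0.95, -0.20, -0.25], [0.21, -0.18, 0.96]]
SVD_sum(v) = [[-0.29, -1.18, -0.16], [-0.43, -1.76, -0.24], [-0.28, -1.17, -0.16], [0.40, 1.65, 0.23], [-0.21, -0.87, -0.12]] + [[-0.01, 0.0, 0.00], [0.28, -0.06, -0.07], [0.32, -0.07, -0.08], [0.44, -0.09, -0.11], [-0.14, 0.03, 0.04]] + [[0.01, -0.01, 0.03], [0.03, -0.02, 0.12], [-0.04, 0.04, -0.20], [0.03, -0.03, 0.16], [0.06, -0.05, 0.28]]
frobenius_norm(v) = 3.27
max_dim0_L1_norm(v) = 6.65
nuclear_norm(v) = 4.25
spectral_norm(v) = 3.17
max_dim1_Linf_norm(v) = 1.84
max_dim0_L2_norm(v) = 3.06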